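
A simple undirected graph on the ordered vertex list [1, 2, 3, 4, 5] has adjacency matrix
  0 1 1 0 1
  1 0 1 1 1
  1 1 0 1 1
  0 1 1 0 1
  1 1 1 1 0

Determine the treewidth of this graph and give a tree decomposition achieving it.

Treewidth 3.
Bags: B1 = {1, 2, 3, 5}  B2 = {2, 3, 4, 5}
Tree: B1–B2

The largest bag has 4 vertices, giving width 3; this decomposition certifies tw(G) ≤ 3. Conversely, {1, 2, 3, 5} is a clique of size 4, and the vertices of any clique must share a bag in every tree decomposition; so some bag has ≥ 4 vertices and tw(G) ≥ 3. Hence tw(G) = 3 exactly.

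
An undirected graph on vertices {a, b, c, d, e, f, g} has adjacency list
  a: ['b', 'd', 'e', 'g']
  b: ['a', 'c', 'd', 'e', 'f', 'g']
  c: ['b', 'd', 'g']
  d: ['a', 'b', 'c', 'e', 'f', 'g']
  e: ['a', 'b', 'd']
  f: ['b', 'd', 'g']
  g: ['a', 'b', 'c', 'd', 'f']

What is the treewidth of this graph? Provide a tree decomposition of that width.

The largest bag has 4 vertices, giving width 3; this decomposition certifies tw(G) ≤ 3. For the lower bound, the 4 vertices {b, d, f, g} are pairwise adjacent, and any tree decomposition puts a clique entirely inside one bag — forcing width ≥ 3. Therefore the treewidth is 3.

Treewidth 3.
Bags: B1 = {a, b, d, e}  B2 = {a, b, d, g}  B3 = {b, c, d, g}  B4 = {b, d, f, g}
Tree: B1–B2, B2–B3, B3–B4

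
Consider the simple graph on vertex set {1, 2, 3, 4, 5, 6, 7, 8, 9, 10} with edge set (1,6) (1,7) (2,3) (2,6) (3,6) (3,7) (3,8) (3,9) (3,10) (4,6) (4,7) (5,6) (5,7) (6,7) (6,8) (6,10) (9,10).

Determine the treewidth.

A width-2 tree decomposition is:
Bags: B1 = {3, 6, 8}  B2 = {3, 6, 7}  B3 = {3, 6, 10}  B4 = {3, 9, 10}  B5 = {2, 3, 6}  B6 = {1, 6, 7}  B7 = {4, 6, 7}  B8 = {5, 6, 7}
Tree: B1–B2, B1–B3, B3–B4, B1–B5, B2–B6, B6–B7, B2–B8
Each bag holds 3 vertices, so the decomposition has width 2, which upper-bounds the treewidth. Conversely, {3, 9, 10} is a clique of size 3, and the vertices of any clique must share a bag in every tree decomposition; so some bag has ≥ 3 vertices and tw(G) ≥ 2. Combining the bounds, tw(G) = 2.

2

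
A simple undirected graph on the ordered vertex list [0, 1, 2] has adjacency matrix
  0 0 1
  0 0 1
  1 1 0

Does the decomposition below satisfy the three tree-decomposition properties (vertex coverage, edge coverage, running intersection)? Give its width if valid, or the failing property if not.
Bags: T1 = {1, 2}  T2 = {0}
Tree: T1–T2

A tree decomposition must satisfy three properties: every vertex lies in some bag; for every edge, both endpoints lie together in some bag; and for every vertex, the bags containing it form a connected subtree. Here edge (2,0) lies in no bag, so the decomposition is invalid.

No — edge (2,0) lies in no bag.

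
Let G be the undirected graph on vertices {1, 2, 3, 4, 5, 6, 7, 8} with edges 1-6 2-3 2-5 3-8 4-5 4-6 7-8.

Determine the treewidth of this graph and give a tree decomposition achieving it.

Treewidth 1.
One such decomposition:
Bags: B1 = {7, 8}  B2 = {3, 8}  B3 = {2, 3}  B4 = {2, 5}  B5 = {4, 5}  B6 = {4, 6}  B7 = {1, 6}
Tree: B1–B2, B2–B3, B3–B4, B4–B5, B5–B6, B6–B7

The largest bag has 2 vertices, giving width 1; this decomposition certifies tw(G) ≤ 1. Any graph with an edge has treewidth ≥ 1, and G has the edge 7–8. The upper and lower bounds meet at 1, so that is the treewidth.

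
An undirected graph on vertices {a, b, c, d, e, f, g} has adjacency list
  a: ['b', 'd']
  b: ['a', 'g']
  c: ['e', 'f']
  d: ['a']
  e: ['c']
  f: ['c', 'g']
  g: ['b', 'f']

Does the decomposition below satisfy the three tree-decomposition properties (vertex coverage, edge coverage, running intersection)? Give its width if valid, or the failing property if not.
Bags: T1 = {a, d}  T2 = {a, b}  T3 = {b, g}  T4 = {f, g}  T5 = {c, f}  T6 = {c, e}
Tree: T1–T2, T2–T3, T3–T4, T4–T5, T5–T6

Vertex coverage: the bags together contain {a, b, c, d, e, f, g}, the full vertex set. Edge coverage: each edge of G has both endpoints in at least one bag. Running intersection: for every vertex, the bags containing it form a connected subtree. All three properties hold, so this is a valid tree decomposition of width max|bag| − 1 = 1, and hence tw(G) ≤ 1.

Yes; width 1.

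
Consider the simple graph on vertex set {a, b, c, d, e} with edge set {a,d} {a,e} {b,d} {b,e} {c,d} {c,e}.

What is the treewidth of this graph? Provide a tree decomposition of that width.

The largest bag has 3 vertices, giving width 2; this decomposition certifies tw(G) ≤ 2. The edges c–d–a–e–c form a cycle, so G is not a tree and its treewidth is at least 2. The upper and lower bounds meet at 2, so that is the treewidth.

Treewidth 2.
One optimal decomposition is:
Bags: B1 = {c, d, e}  B2 = {a, d, e}  B3 = {b, d, e}
Tree: B1–B2, B2–B3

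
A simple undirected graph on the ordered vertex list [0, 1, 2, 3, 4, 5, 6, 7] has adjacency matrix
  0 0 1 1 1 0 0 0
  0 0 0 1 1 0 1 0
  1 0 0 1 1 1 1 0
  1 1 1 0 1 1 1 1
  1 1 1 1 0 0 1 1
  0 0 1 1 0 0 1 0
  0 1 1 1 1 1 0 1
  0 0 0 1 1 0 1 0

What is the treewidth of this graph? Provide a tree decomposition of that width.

The largest bag has 4 vertices, giving width 3; this decomposition certifies tw(G) ≤ 3. On the other hand G contains the 4-clique {0, 2, 3, 4}. A clique must lie in a single bag of any decomposition, so no decomposition can have width below 3. The upper and lower bounds meet at 3, so that is the treewidth.

Treewidth 3.
One optimal decomposition is:
Bags: B1 = {1, 3, 4, 6}  B2 = {2, 3, 4, 6}  B3 = {3, 4, 6, 7}  B4 = {0, 2, 3, 4}  B5 = {2, 3, 5, 6}
Tree: B1–B2, B1–B3, B2–B4, B2–B5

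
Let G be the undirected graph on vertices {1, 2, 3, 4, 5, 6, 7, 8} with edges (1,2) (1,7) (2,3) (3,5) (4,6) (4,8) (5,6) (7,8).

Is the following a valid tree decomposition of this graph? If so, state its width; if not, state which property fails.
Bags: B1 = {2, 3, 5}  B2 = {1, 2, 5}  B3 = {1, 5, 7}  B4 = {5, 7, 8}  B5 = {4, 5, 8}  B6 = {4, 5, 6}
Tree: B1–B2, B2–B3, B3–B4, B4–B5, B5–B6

Every vertex of G appears in some bag (union = {1, 2, 3, 4, 5, 6, 7, 8}); every edge is covered by a bag; and for each vertex v the set of bags containing v is connected in the bag tree. The decomposition is therefore valid. The largest bag has 3 vertices, so the width is 2.

Yes; width 2.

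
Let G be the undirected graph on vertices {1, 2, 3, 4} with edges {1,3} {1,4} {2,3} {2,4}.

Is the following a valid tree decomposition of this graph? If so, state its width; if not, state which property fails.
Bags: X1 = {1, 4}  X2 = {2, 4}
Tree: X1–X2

No — vertex 3 appears in no bag.

A tree decomposition must satisfy three properties: every vertex lies in some bag; for every edge, both endpoints lie together in some bag; and for every vertex, the bags containing it form a connected subtree. Here vertex 3 appears in no bag, so the decomposition is invalid.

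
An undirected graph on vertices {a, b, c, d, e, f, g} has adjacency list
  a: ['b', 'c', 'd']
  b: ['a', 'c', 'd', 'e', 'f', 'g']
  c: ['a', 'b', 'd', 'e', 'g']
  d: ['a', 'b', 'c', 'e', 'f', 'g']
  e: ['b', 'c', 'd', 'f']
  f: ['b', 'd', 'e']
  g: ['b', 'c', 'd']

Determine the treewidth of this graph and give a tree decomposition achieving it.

Treewidth 3.
Bags: B1 = {b, c, d, e}  B2 = {b, c, d, g}  B3 = {b, d, e, f}  B4 = {a, b, c, d}
Tree: B1–B2, B1–B3, B1–B4

Each bag holds 4 vertices, so the decomposition has width 3, which upper-bounds the treewidth. On the other hand G contains the 4-clique {b, c, d, g}. A clique must lie in a single bag of any decomposition, so no decomposition can have width below 3. Hence tw(G) = 3 exactly.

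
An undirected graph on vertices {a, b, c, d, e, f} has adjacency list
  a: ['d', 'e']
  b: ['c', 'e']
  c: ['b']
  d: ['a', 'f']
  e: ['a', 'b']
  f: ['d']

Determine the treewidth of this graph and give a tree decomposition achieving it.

Treewidth 1.
Bags: B1 = {b, c}  B2 = {b, e}  B3 = {a, e}  B4 = {a, d}  B5 = {d, f}
Tree: B1–B2, B2–B3, B3–B4, B4–B5

Each bag holds 2 vertices, so the decomposition has width 1, which upper-bounds the treewidth. G has an edge, so its treewidth is at least 1. Therefore the treewidth is 1.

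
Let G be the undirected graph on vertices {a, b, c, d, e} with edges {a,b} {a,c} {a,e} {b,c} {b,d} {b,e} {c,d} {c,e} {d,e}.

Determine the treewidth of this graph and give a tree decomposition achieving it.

Every bag has size at most 4, so the width is 4 − 1 = 3 and tw(G) ≤ 3. On the other hand G contains the 4-clique {b, c, d, e}. A clique must lie in a single bag of any decomposition, so no decomposition can have width below 3. The upper and lower bounds meet at 3, so that is the treewidth.

Treewidth 3.
Bags: B1 = {a, b, c, e}  B2 = {b, c, d, e}
Tree: B1–B2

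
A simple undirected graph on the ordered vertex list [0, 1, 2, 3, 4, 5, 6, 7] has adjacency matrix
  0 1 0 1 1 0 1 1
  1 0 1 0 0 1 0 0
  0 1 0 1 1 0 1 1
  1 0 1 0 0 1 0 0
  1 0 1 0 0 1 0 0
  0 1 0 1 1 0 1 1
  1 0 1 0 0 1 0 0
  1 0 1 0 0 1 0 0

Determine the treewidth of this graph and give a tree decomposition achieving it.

Treewidth 3.
Bags: B1 = {0, 2, 4, 5}  B2 = {0, 2, 5, 6}  B3 = {0, 2, 3, 5}  B4 = {0, 2, 5, 7}  B5 = {0, 1, 2, 5}
Tree: B1–B2, B2–B3, B3–B4, B4–B5

Every bag has size at most 4, so the width is 4 − 1 = 3 and tw(G) ≤ 3. For the lower bound: the 4 vertex sets {0,4}, {2,6}, {5}, {3} are disjoint, each induces a connected subgraph, and every pair is joined by at least one edge of G. Contracting each set to a single vertex therefore yields K_{4} as a minor, and since treewidth is minor-monotone, tw(G) ≥ tw(K_{4}) = 3. Therefore the treewidth is 3.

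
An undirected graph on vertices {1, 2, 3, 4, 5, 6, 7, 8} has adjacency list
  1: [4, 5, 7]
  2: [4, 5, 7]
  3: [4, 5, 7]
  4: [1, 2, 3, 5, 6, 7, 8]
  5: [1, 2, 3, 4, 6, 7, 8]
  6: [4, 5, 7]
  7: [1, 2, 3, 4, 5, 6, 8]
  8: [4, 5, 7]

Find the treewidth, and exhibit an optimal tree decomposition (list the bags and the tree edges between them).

Every bag has size at most 4, so the width is 4 − 1 = 3 and tw(G) ≤ 3. For the lower bound, the 4 vertices {1, 4, 5, 7} are pairwise adjacent, and any tree decomposition puts a clique entirely inside one bag — forcing width ≥ 3. Hence tw(G) = 3 exactly.

Treewidth 3.
One optimal decomposition is:
Bags: B1 = {4, 5, 7, 8}  B2 = {1, 4, 5, 7}  B3 = {3, 4, 5, 7}  B4 = {2, 4, 5, 7}  B5 = {4, 5, 6, 7}
Tree: B1–B2, B1–B3, B2–B4, B4–B5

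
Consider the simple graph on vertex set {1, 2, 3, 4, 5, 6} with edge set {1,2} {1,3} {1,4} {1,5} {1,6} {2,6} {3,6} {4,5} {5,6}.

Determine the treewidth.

A width-2 tree decomposition is:
Bags: B1 = {1, 4, 5}  B2 = {1, 5, 6}  B3 = {1, 3, 6}  B4 = {1, 2, 6}
Tree: B1–B2, B2–B3, B3–B4
Every bag has size at most 3, so the width is 3 − 1 = 2 and tw(G) ≤ 2. Conversely, {1, 4, 5} is a clique of size 3, and the vertices of any clique must share a bag in every tree decomposition; so some bag has ≥ 3 vertices and tw(G) ≥ 2. Therefore the treewidth is 2.

2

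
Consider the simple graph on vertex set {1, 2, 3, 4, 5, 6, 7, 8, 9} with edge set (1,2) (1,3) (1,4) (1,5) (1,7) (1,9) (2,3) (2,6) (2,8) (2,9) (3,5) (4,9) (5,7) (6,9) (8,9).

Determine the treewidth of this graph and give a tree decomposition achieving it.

Treewidth 2.
Bags: B1 = {2, 6, 9}  B2 = {1, 2, 9}  B3 = {1, 2, 3}  B4 = {1, 3, 5}  B5 = {1, 4, 9}  B6 = {2, 8, 9}  B7 = {1, 5, 7}
Tree: B1–B2, B2–B3, B3–B4, B2–B5, B2–B6, B4–B7

Every bag has size at most 3, so the width is 3 − 1 = 2 and tw(G) ≤ 2. Conversely, {2, 8, 9} is a clique of size 3, and the vertices of any clique must share a bag in every tree decomposition; so some bag has ≥ 3 vertices and tw(G) ≥ 2. Combining the bounds, tw(G) = 2.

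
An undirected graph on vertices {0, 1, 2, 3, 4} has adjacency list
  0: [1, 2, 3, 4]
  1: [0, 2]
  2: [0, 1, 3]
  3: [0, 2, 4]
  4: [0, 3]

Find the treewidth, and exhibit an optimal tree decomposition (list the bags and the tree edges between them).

Treewidth 2.
Bags: B1 = {0, 2, 3}  B2 = {0, 3, 4}  B3 = {0, 1, 2}
Tree: B1–B2, B1–B3

Every bag has size at most 3, so the width is 3 − 1 = 2 and tw(G) ≤ 2. On the other hand G contains the 3-clique {0, 1, 2}. A clique must lie in a single bag of any decomposition, so no decomposition can have width below 2. Combining the bounds, tw(G) = 2.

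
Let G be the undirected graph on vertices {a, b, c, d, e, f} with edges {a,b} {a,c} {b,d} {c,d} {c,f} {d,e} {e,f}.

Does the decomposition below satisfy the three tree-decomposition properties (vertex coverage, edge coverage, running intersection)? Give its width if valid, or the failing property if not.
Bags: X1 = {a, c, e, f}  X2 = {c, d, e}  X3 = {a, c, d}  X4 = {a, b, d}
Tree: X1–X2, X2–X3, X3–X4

No — bags containing vertex a are not connected in the tree.

A tree decomposition must satisfy three properties: every vertex lies in some bag; for every edge, both endpoints lie together in some bag; and for every vertex, the bags containing it form a connected subtree. Here bags containing vertex a are not connected in the tree, so the decomposition is invalid.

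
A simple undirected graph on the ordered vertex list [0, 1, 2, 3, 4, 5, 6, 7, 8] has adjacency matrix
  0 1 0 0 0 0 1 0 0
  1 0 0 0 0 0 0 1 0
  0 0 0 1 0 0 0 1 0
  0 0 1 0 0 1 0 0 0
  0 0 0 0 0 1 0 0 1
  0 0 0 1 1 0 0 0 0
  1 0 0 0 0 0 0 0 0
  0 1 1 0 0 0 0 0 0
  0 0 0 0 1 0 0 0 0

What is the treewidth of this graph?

A width-1 tree decomposition is:
Bags: B1 = {0, 6}  B2 = {0, 1}  B3 = {1, 7}  B4 = {2, 7}  B5 = {2, 3}  B6 = {3, 5}  B7 = {4, 5}  B8 = {4, 8}
Tree: B1–B2, B2–B3, B3–B4, B4–B5, B5–B6, B6–B7, B7–B8
Each bag holds 2 vertices, so the decomposition has width 1, which upper-bounds the treewidth. G has an edge, so its treewidth is at least 1. Hence tw(G) = 1 exactly.

1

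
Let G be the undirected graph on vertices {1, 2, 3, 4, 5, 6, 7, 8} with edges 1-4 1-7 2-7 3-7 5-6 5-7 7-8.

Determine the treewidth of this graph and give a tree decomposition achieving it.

The largest bag has 2 vertices, giving width 1; this decomposition certifies tw(G) ≤ 1. Since G has at least one edge (e.g. 3–7), it is not an edgeless graph, so tw(G) ≥ 1. Hence tw(G) = 1 exactly.

Treewidth 1.
One such decomposition:
Bags: B1 = {3, 7}  B2 = {5, 7}  B3 = {7, 8}  B4 = {2, 7}  B5 = {1, 7}  B6 = {1, 4}  B7 = {5, 6}
Tree: B1–B2, B1–B3, B1–B4, B4–B5, B5–B6, B2–B7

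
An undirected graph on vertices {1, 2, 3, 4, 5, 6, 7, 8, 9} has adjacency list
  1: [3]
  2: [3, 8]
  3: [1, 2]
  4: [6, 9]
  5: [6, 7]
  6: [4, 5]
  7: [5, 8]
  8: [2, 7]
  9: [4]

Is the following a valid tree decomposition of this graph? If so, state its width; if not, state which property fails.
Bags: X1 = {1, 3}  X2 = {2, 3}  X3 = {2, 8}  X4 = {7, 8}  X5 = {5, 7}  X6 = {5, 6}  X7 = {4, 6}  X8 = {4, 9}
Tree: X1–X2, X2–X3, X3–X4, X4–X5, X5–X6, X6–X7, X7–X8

Checking the three conditions: (i) the bags cover all of {1, 2, 3, 4, 5, 6, 7, 8, 9}; (ii) for each edge, some bag contains both endpoints; (iii) the bags containing any fixed vertex form a subtree. All hold, so the decomposition is valid with width 2 − 1 = 1.

Yes; width 1.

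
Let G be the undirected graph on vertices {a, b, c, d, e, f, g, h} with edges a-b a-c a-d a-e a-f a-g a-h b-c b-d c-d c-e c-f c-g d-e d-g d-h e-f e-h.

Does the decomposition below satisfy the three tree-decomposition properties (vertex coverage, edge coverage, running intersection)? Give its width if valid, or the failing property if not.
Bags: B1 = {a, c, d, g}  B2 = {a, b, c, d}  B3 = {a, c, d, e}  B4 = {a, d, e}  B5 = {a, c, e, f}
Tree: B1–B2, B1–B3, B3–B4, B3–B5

No — vertex h appears in no bag.

A tree decomposition must satisfy three properties: every vertex lies in some bag; for every edge, both endpoints lie together in some bag; and for every vertex, the bags containing it form a connected subtree. Here vertex h appears in no bag, so the decomposition is invalid.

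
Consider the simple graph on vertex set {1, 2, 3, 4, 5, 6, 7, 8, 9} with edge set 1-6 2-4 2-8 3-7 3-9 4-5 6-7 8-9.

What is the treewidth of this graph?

A width-1 tree decomposition is:
Bags: B1 = {1, 6}  B2 = {6, 7}  B3 = {3, 7}  B4 = {3, 9}  B5 = {8, 9}  B6 = {2, 8}  B7 = {2, 4}  B8 = {4, 5}
Tree: B1–B2, B2–B3, B3–B4, B4–B5, B5–B6, B6–B7, B7–B8
Each bag holds 2 vertices, so the decomposition has width 1, which upper-bounds the treewidth. Since G has at least one edge (e.g. 1–6), it is not an edgeless graph, so tw(G) ≥ 1. Combining the bounds, tw(G) = 1.

1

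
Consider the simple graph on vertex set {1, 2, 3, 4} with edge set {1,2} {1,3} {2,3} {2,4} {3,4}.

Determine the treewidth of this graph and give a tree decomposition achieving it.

Treewidth 2.
One optimal decomposition is:
Bags: B1 = {1, 2, 3}  B2 = {2, 3, 4}
Tree: B1–B2

Each bag holds 3 vertices, so the decomposition has width 2, which upper-bounds the treewidth. Conversely, {1, 2, 3} is a clique of size 3, and the vertices of any clique must share a bag in every tree decomposition; so some bag has ≥ 3 vertices and tw(G) ≥ 2. The upper and lower bounds meet at 2, so that is the treewidth.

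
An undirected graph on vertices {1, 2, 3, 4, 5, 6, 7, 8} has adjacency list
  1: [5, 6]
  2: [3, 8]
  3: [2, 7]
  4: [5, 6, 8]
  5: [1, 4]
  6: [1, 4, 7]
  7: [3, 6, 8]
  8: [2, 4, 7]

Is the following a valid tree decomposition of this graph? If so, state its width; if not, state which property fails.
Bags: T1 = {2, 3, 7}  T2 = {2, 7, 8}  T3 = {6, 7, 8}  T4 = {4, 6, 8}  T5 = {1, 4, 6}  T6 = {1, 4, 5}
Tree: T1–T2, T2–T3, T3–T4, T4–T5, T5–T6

Every vertex of G appears in some bag (union = {1, 2, 3, 4, 5, 6, 7, 8}); every edge is covered by a bag; and for each vertex v the set of bags containing v is connected in the bag tree. The decomposition is therefore valid. The largest bag has 3 vertices, so the width is 2.

Yes; width 2.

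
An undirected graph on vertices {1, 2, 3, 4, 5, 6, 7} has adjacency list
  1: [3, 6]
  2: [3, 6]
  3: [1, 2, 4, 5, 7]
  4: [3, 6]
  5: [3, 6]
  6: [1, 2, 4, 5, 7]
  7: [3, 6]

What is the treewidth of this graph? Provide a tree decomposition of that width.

Treewidth 2.
Bags: B1 = {3, 5, 6}  B2 = {2, 3, 6}  B3 = {3, 6, 7}  B4 = {3, 4, 6}  B5 = {1, 3, 6}
Tree: B1–B2, B2–B3, B3–B4, B4–B5

Every bag has size at most 3, so the width is 3 − 1 = 2 and tw(G) ≤ 2. Since 6–5–3–2–6 is a cycle in G, G is not acyclic. Forests are exactly the graphs of treewidth ≤ 1, so tw(G) ≥ 2. Therefore the treewidth is 2.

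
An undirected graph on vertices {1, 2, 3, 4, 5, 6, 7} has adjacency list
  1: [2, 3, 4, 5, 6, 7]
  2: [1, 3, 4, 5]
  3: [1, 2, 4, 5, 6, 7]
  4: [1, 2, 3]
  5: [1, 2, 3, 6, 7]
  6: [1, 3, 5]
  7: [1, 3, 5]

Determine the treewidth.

3

A width-3 tree decomposition is:
Bags: B1 = {1, 3, 5, 7}  B2 = {1, 3, 5, 6}  B3 = {1, 2, 3, 5}  B4 = {1, 2, 3, 4}
Tree: B1–B2, B1–B3, B3–B4
Each bag holds 4 vertices, so the decomposition has width 3, which upper-bounds the treewidth. For the lower bound, the 4 vertices {1, 2, 3, 4} are pairwise adjacent, and any tree decomposition puts a clique entirely inside one bag — forcing width ≥ 3. The upper and lower bounds meet at 3, so that is the treewidth.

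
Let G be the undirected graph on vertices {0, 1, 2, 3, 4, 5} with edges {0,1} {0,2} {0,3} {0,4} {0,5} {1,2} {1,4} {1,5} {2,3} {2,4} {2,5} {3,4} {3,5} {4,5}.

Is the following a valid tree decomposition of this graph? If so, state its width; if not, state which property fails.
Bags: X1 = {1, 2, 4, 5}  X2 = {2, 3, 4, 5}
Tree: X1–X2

No — vertex 0 appears in no bag.

A tree decomposition must satisfy three properties: every vertex lies in some bag; for every edge, both endpoints lie together in some bag; and for every vertex, the bags containing it form a connected subtree. Here vertex 0 appears in no bag, so the decomposition is invalid.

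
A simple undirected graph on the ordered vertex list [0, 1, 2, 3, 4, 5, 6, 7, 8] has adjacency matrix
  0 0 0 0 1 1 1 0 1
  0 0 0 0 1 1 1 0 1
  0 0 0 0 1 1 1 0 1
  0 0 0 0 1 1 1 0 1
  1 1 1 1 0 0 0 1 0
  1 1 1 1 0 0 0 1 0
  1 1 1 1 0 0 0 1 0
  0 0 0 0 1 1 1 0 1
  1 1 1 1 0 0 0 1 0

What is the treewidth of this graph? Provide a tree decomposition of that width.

Every bag has size at most 5, so the width is 5 − 1 = 4 and tw(G) ≤ 4. For the lower bound: the 5 vertex sets {0,4}, {1,8}, {3,6}, {5}, {2} are disjoint, each induces a connected subgraph, and every pair is joined by at least one edge of G. Contracting each set to a single vertex therefore yields K_{5} as a minor, and since treewidth is minor-monotone, tw(G) ≥ tw(K_{5}) = 4. Hence tw(G) = 4 exactly.

Treewidth 4.
One such decomposition:
Bags: B1 = {0, 4, 5, 6, 8}  B2 = {1, 4, 5, 6, 8}  B3 = {3, 4, 5, 6, 8}  B4 = {2, 4, 5, 6, 8}  B5 = {4, 5, 6, 7, 8}
Tree: B1–B2, B2–B3, B3–B4, B4–B5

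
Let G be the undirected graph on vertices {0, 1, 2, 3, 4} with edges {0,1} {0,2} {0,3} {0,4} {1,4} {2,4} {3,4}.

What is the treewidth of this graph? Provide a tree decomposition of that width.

Every bag has size at most 3, so the width is 3 − 1 = 2 and tw(G) ≤ 2. For the lower bound, the 3 vertices {0, 1, 4} are pairwise adjacent, and any tree decomposition puts a clique entirely inside one bag — forcing width ≥ 2. The upper and lower bounds meet at 2, so that is the treewidth.

Treewidth 2.
One such decomposition:
Bags: B1 = {0, 2, 4}  B2 = {0, 1, 4}  B3 = {0, 3, 4}
Tree: B1–B2, B1–B3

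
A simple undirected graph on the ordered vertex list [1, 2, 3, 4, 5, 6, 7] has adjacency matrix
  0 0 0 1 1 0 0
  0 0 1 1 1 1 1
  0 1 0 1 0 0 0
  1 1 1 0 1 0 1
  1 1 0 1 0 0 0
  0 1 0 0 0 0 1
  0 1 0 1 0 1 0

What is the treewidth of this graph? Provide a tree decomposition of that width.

Treewidth 2.
Bags: B1 = {2, 4, 5}  B2 = {2, 4, 7}  B3 = {2, 6, 7}  B4 = {2, 3, 4}  B5 = {1, 4, 5}
Tree: B1–B2, B2–B3, B2–B4, B1–B5

Every bag has size at most 3, so the width is 3 − 1 = 2 and tw(G) ≤ 2. For the lower bound, the 3 vertices {1, 4, 5} are pairwise adjacent, and any tree decomposition puts a clique entirely inside one bag — forcing width ≥ 2. The upper and lower bounds meet at 2, so that is the treewidth.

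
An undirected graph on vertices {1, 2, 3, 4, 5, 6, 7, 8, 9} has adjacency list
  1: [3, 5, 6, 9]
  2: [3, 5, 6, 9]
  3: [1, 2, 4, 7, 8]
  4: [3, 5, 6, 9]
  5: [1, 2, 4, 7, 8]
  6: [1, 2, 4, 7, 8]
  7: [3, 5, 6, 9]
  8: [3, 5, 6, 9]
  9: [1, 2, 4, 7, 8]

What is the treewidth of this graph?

A width-4 tree decomposition is:
Bags: B1 = {1, 3, 5, 6, 9}  B2 = {3, 5, 6, 7, 9}  B3 = {2, 3, 5, 6, 9}  B4 = {3, 5, 6, 8, 9}  B5 = {3, 4, 5, 6, 9}
Tree: B1–B2, B2–B3, B3–B4, B4–B5
Every bag has size at most 5, so the width is 5 − 1 = 4 and tw(G) ≤ 4. For the lower bound: the 5 vertex sets {1,5}, {7,9}, {2,6}, {3}, {8} are disjoint, each induces a connected subgraph, and every pair is joined by at least one edge of G. Contracting each set to a single vertex therefore yields K_{5} as a minor, and since treewidth is minor-monotone, tw(G) ≥ tw(K_{5}) = 4. Combining the bounds, tw(G) = 4.

4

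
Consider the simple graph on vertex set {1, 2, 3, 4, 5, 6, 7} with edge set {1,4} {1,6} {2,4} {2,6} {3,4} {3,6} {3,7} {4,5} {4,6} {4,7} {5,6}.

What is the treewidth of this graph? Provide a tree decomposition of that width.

Treewidth 2.
One optimal decomposition is:
Bags: B1 = {4, 5, 6}  B2 = {3, 4, 6}  B3 = {3, 4, 7}  B4 = {1, 4, 6}  B5 = {2, 4, 6}
Tree: B1–B2, B2–B3, B2–B4, B1–B5

Every bag has size at most 3, so the width is 3 − 1 = 2 and tw(G) ≤ 2. On the other hand G contains the 3-clique {1, 4, 6}. A clique must lie in a single bag of any decomposition, so no decomposition can have width below 2. Hence tw(G) = 2 exactly.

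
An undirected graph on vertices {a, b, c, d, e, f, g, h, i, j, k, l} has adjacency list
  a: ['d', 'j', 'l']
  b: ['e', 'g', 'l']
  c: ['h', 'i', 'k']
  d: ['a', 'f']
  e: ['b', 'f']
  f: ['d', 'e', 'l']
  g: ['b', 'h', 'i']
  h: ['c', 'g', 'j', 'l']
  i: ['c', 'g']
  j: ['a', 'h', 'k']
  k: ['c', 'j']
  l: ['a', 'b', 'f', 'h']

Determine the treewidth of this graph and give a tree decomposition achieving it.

Treewidth 3.
One optimal decomposition is:
Bags: B1 = {b, d, e, f}  B2 = {b, d, f, l}  B3 = {a, b, d, l}  B4 = {a, b, g, l}  B5 = {a, g, h, l}  B6 = {a, g, h, j}  B7 = {g, h, i, j}  B8 = {c, h, i, j}  B9 = {c, i, j, k}
Tree: B1–B2, B2–B3, B3–B4, B4–B5, B5–B6, B6–B7, B7–B8, B8–B9

Every bag has size at most 4, so the width is 4 − 1 = 3 and tw(G) ≤ 3. For the lower bound: the 4 vertex sets {d,e,f}, {b}, {l}, {a,g,h,j} are disjoint, each induces a connected subgraph, and every pair is joined by at least one edge of G. Contracting each set to a single vertex therefore yields K_{4} as a minor, and since treewidth is minor-monotone, tw(G) ≥ tw(K_{4}) = 3. The upper and lower bounds meet at 3, so that is the treewidth.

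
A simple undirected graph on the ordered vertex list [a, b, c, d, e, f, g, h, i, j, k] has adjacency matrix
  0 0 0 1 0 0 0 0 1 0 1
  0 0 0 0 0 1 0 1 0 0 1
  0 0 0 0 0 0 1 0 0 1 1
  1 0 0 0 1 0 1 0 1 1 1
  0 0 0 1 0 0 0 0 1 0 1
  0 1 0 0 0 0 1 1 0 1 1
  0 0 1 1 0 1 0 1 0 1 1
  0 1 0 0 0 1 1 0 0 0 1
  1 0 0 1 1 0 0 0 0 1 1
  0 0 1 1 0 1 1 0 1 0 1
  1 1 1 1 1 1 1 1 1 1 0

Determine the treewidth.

A width-3 tree decomposition is:
Bags: B1 = {d, i, j, k}  B2 = {d, g, j, k}  B3 = {c, g, j, k}  B4 = {f, g, j, k}  B5 = {f, g, h, k}  B6 = {a, d, i, k}  B7 = {d, e, i, k}  B8 = {b, f, h, k}
Tree: B1–B2, B2–B3, B3–B4, B4–B5, B1–B6, B6–B7, B5–B8
Every bag has size at most 4, so the width is 4 − 1 = 3 and tw(G) ≤ 3. Conversely, {d, g, j, k} is a clique of size 4, and the vertices of any clique must share a bag in every tree decomposition; so some bag has ≥ 4 vertices and tw(G) ≥ 3. Therefore the treewidth is 3.

3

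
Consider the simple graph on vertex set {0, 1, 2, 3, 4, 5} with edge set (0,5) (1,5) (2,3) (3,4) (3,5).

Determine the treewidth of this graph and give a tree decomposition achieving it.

Every bag has size at most 2, so the width is 2 − 1 = 1 and tw(G) ≤ 1. Since G has at least one edge (e.g. 1–5), it is not an edgeless graph, so tw(G) ≥ 1. Hence tw(G) = 1 exactly.

Treewidth 1.
Bags: B1 = {1, 5}  B2 = {3, 5}  B3 = {2, 3}  B4 = {3, 4}  B5 = {0, 5}
Tree: B1–B2, B2–B3, B2–B4, B1–B5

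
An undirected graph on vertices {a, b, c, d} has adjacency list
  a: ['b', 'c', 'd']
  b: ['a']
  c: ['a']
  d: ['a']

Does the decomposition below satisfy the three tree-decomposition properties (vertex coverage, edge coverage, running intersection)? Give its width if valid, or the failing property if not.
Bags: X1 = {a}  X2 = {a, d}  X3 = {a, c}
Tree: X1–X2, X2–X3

No — vertex b appears in no bag.

A tree decomposition must satisfy three properties: every vertex lies in some bag; for every edge, both endpoints lie together in some bag; and for every vertex, the bags containing it form a connected subtree. Here vertex b appears in no bag, so the decomposition is invalid.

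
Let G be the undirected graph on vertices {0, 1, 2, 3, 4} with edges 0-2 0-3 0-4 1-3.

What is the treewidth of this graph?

1

A width-1 tree decomposition is:
Bags: B1 = {0, 3}  B2 = {1, 3}  B3 = {0, 4}  B4 = {0, 2}
Tree: B1–B2, B1–B3, B1–B4
Each bag holds 2 vertices, so the decomposition has width 1, which upper-bounds the treewidth. Since G has at least one edge (e.g. 3–0), it is not an edgeless graph, so tw(G) ≥ 1. The upper and lower bounds meet at 1, so that is the treewidth.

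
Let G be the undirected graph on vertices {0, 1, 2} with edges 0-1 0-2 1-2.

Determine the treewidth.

2

A width-2 tree decomposition is:
Bags: B1 = {0, 1, 2}
Tree: (single bag)
With just one bag of size 3, the width is 3 − 1 = 2, so tw(G) ≤ 2. On the other hand G contains the 3-clique {0, 1, 2}. A clique must lie in a single bag of any decomposition, so no decomposition can have width below 2. The upper and lower bounds meet at 2, so that is the treewidth.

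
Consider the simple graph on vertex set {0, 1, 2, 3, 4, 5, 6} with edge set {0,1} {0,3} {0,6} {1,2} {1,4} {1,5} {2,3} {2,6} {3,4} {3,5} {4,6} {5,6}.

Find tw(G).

A width-3 tree decomposition is:
Bags: B1 = {1, 3, 5, 6}  B2 = {1, 2, 3, 6}  B3 = {0, 1, 3, 6}  B4 = {1, 3, 4, 6}
Tree: B1–B2, B2–B3, B3–B4
The largest bag has 4 vertices, giving width 3; this decomposition certifies tw(G) ≤ 3. For the lower bound: the 4 vertex sets {3,5}, {2,6}, {1}, {0} are disjoint, each induces a connected subgraph, and every pair is joined by at least one edge of G. Contracting each set to a single vertex therefore yields K_{4} as a minor, and since treewidth is minor-monotone, tw(G) ≥ tw(K_{4}) = 3. The upper and lower bounds meet at 3, so that is the treewidth.

3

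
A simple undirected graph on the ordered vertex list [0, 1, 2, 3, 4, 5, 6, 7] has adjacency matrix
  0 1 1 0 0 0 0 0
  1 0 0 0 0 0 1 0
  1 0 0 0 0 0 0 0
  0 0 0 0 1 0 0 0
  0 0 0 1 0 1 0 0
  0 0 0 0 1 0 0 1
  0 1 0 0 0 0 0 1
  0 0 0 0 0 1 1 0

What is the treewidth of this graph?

A width-1 tree decomposition is:
Bags: B1 = {3, 4}  B2 = {4, 5}  B3 = {5, 7}  B4 = {6, 7}  B5 = {1, 6}  B6 = {0, 1}  B7 = {0, 2}
Tree: B1–B2, B2–B3, B3–B4, B4–B5, B5–B6, B6–B7
Each bag holds 2 vertices, so the decomposition has width 1, which upper-bounds the treewidth. G has an edge, so its treewidth is at least 1. Therefore the treewidth is 1.

1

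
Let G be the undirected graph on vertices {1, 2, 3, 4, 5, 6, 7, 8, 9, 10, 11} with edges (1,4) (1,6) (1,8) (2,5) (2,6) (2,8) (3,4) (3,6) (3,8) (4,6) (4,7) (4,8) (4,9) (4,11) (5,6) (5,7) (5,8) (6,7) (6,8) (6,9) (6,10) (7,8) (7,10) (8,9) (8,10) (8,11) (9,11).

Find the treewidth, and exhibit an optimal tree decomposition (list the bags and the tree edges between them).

Treewidth 3.
One optimal decomposition is:
Bags: B1 = {4, 6, 7, 8}  B2 = {6, 7, 8, 10}  B3 = {1, 4, 6, 8}  B4 = {4, 6, 8, 9}  B5 = {4, 8, 9, 11}  B6 = {5, 6, 7, 8}  B7 = {3, 4, 6, 8}  B8 = {2, 5, 6, 8}
Tree: B1–B2, B1–B3, B1–B4, B4–B5, B1–B6, B4–B7, B6–B8

Each bag holds 4 vertices, so the decomposition has width 3, which upper-bounds the treewidth. On the other hand G contains the 4-clique {4, 8, 9, 11}. A clique must lie in a single bag of any decomposition, so no decomposition can have width below 3. Therefore the treewidth is 3.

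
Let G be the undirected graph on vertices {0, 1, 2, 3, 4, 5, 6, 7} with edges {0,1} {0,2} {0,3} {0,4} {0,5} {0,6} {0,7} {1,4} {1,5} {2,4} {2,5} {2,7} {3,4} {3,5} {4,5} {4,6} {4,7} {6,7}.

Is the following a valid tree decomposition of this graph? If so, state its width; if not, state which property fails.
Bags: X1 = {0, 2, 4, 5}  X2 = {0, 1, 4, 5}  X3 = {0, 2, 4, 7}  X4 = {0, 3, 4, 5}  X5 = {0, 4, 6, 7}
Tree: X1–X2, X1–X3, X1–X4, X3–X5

Yes; width 3.

Checking the three conditions: (i) the bags cover all of {0, 1, 2, 3, 4, 5, 6, 7}; (ii) for each edge, some bag contains both endpoints; (iii) the bags containing any fixed vertex form a subtree. All hold, so the decomposition is valid with width 4 − 1 = 3.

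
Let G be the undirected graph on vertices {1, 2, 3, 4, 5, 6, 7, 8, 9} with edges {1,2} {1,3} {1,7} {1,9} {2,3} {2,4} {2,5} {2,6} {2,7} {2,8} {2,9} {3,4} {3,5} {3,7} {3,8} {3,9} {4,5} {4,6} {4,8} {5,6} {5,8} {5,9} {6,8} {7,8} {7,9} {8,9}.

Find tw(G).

A width-4 tree decomposition is:
Bags: B1 = {2, 3, 7, 8, 9}  B2 = {1, 2, 3, 7, 9}  B3 = {2, 3, 5, 8, 9}  B4 = {2, 3, 4, 5, 8}  B5 = {2, 4, 5, 6, 8}
Tree: B1–B2, B1–B3, B3–B4, B4–B5
Each bag holds 5 vertices, so the decomposition has width 4, which upper-bounds the treewidth. On the other hand G contains the 5-clique {2, 3, 5, 8, 9}. A clique must lie in a single bag of any decomposition, so no decomposition can have width below 4. Therefore the treewidth is 4.

4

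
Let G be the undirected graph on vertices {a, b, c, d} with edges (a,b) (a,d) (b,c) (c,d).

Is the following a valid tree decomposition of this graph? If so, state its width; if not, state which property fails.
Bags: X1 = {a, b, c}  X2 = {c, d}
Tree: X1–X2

No — edge (a,d) lies in no bag.

A tree decomposition must satisfy three properties: every vertex lies in some bag; for every edge, both endpoints lie together in some bag; and for every vertex, the bags containing it form a connected subtree. Here edge (a,d) lies in no bag, so the decomposition is invalid.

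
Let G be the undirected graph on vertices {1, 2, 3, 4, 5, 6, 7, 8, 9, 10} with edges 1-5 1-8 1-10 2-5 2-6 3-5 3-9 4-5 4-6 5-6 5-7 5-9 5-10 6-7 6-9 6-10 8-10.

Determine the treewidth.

2

A width-2 tree decomposition is:
Bags: B1 = {5, 6, 7}  B2 = {5, 6, 10}  B3 = {5, 6, 9}  B4 = {1, 5, 10}  B5 = {4, 5, 6}  B6 = {1, 8, 10}  B7 = {2, 5, 6}  B8 = {3, 5, 9}
Tree: B1–B2, B1–B3, B2–B4, B1–B5, B4–B6, B5–B7, B3–B8
Each bag holds 3 vertices, so the decomposition has width 2, which upper-bounds the treewidth. Conversely, {1, 8, 10} is a clique of size 3, and the vertices of any clique must share a bag in every tree decomposition; so some bag has ≥ 3 vertices and tw(G) ≥ 2. Combining the bounds, tw(G) = 2.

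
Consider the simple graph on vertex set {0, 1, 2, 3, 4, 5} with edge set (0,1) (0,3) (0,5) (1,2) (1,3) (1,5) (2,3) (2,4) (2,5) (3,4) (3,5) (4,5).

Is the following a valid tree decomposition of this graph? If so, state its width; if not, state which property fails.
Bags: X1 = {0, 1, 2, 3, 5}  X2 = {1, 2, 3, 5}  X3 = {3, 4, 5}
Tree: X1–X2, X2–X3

No — edge (2,4) lies in no bag.

A tree decomposition must satisfy three properties: every vertex lies in some bag; for every edge, both endpoints lie together in some bag; and for every vertex, the bags containing it form a connected subtree. Here edge (2,4) lies in no bag, so the decomposition is invalid.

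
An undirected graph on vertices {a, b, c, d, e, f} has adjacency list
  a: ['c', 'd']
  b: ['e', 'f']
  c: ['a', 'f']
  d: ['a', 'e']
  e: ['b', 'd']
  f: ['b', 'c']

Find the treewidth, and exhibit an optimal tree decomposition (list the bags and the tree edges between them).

Every bag has size at most 3, so the width is 3 − 1 = 2 and tw(G) ≤ 2. The edges b–f–c–a–d–e–b form a cycle, so G is not a tree and its treewidth is at least 2. The upper and lower bounds meet at 2, so that is the treewidth.

Treewidth 2.
One such decomposition:
Bags: B1 = {b, c, f}  B2 = {a, b, c}  B3 = {a, b, d}  B4 = {b, d, e}
Tree: B1–B2, B2–B3, B3–B4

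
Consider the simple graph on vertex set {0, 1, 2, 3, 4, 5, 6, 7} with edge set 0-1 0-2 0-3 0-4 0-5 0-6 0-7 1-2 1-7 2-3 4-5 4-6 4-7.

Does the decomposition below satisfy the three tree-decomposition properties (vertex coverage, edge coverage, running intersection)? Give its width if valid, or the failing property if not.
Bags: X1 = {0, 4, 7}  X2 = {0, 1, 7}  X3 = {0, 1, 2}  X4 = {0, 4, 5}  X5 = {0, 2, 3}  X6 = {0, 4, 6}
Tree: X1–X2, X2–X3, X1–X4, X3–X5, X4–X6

Yes; width 2.

Vertex coverage: the bags together contain {0, 1, 2, 3, 4, 5, 6, 7}, the full vertex set. Edge coverage: each edge of G has both endpoints in at least one bag. Running intersection: for every vertex, the bags containing it form a connected subtree. All three properties hold, so this is a valid tree decomposition of width max|bag| − 1 = 2, and hence tw(G) ≤ 2.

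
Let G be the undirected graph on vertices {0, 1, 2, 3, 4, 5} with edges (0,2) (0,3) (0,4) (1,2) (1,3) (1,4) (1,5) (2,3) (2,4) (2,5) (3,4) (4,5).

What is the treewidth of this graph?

A width-3 tree decomposition is:
Bags: B1 = {1, 2, 4, 5}  B2 = {1, 2, 3, 4}  B3 = {0, 2, 3, 4}
Tree: B1–B2, B2–B3
The largest bag has 4 vertices, giving width 3; this decomposition certifies tw(G) ≤ 3. On the other hand G contains the 4-clique {0, 2, 3, 4}. A clique must lie in a single bag of any decomposition, so no decomposition can have width below 3. Combining the bounds, tw(G) = 3.

3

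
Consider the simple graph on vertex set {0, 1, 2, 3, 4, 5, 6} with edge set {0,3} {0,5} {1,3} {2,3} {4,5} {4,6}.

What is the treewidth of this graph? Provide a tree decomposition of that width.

Treewidth 1.
One such decomposition:
Bags: B1 = {0, 3}  B2 = {0, 5}  B3 = {2, 3}  B4 = {4, 5}  B5 = {1, 3}  B6 = {4, 6}
Tree: B1–B2, B1–B3, B2–B4, B1–B5, B4–B6

The largest bag has 2 vertices, giving width 1; this decomposition certifies tw(G) ≤ 1. G has an edge, so its treewidth is at least 1. Hence tw(G) = 1 exactly.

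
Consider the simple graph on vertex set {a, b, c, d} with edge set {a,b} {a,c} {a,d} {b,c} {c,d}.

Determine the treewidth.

2

A width-2 tree decomposition is:
Bags: B1 = {a, b, c}  B2 = {a, c, d}
Tree: B1–B2
The largest bag has 3 vertices, giving width 2; this decomposition certifies tw(G) ≤ 2. On the other hand G contains the 3-clique {a, c, d}. A clique must lie in a single bag of any decomposition, so no decomposition can have width below 2. Hence tw(G) = 2 exactly.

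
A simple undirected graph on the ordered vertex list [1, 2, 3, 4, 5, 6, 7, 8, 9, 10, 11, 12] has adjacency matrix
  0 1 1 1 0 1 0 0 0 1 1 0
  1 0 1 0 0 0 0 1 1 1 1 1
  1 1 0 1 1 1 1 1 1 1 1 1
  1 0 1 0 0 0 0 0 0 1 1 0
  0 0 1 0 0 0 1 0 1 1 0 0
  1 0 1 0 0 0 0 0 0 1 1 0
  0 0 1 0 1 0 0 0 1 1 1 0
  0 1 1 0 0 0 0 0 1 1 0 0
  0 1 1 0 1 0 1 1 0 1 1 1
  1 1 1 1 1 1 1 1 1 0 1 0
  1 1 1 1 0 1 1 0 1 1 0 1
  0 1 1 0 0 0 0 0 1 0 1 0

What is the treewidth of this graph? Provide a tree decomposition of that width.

Each bag holds 5 vertices, so the decomposition has width 4, which upper-bounds the treewidth. Conversely, {2, 3, 8, 9, 10} is a clique of size 5, and the vertices of any clique must share a bag in every tree decomposition; so some bag has ≥ 5 vertices and tw(G) ≥ 4. The upper and lower bounds meet at 4, so that is the treewidth.

Treewidth 4.
Bags: B1 = {2, 3, 9, 10, 11}  B2 = {3, 7, 9, 10, 11}  B3 = {1, 2, 3, 10, 11}  B4 = {1, 3, 4, 10, 11}  B5 = {2, 3, 9, 11, 12}  B6 = {1, 3, 6, 10, 11}  B7 = {2, 3, 8, 9, 10}  B8 = {3, 5, 7, 9, 10}
Tree: B1–B2, B1–B3, B3–B4, B1–B5, B3–B6, B1–B7, B2–B8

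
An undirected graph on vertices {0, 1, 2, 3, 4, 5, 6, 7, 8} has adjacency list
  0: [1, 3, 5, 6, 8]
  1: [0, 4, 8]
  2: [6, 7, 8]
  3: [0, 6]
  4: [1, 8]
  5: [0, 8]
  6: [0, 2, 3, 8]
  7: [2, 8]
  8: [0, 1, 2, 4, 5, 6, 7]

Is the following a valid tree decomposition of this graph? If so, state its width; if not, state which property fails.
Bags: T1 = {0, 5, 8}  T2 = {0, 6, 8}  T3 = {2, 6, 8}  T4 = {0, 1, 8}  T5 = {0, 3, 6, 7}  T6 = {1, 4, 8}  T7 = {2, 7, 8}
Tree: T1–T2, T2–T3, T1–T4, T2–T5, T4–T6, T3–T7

A tree decomposition must satisfy three properties: every vertex lies in some bag; for every edge, both endpoints lie together in some bag; and for every vertex, the bags containing it form a connected subtree. Here bags containing vertex 7 are not connected in the tree, so the decomposition is invalid.

No — bags containing vertex 7 are not connected in the tree.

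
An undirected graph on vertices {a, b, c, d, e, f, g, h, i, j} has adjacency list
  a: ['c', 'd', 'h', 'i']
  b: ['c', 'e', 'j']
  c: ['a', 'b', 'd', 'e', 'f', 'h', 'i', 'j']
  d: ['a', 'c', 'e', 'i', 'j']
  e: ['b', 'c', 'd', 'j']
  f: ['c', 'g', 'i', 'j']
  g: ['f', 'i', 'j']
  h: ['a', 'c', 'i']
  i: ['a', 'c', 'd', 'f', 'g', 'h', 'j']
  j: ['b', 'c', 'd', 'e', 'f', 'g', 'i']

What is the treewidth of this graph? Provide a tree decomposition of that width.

Treewidth 3.
Bags: B1 = {c, f, i, j}  B2 = {c, d, i, j}  B3 = {a, c, d, i}  B4 = {c, d, e, j}  B5 = {b, c, e, j}  B6 = {a, c, h, i}  B7 = {f, g, i, j}
Tree: B1–B2, B2–B3, B2–B4, B4–B5, B3–B6, B1–B7

Each bag holds 4 vertices, so the decomposition has width 3, which upper-bounds the treewidth. For the lower bound, the 4 vertices {f, g, i, j} are pairwise adjacent, and any tree decomposition puts a clique entirely inside one bag — forcing width ≥ 3. The upper and lower bounds meet at 3, so that is the treewidth.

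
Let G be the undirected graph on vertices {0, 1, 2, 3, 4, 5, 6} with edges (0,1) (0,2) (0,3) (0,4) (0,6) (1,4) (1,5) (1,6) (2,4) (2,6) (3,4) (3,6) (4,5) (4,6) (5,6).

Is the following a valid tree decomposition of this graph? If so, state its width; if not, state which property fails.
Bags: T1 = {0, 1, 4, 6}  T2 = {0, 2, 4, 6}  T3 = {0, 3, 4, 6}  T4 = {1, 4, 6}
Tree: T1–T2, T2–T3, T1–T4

A tree decomposition must satisfy three properties: every vertex lies in some bag; for every edge, both endpoints lie together in some bag; and for every vertex, the bags containing it form a connected subtree. Here vertex 5 appears in no bag, so the decomposition is invalid.

No — vertex 5 appears in no bag.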